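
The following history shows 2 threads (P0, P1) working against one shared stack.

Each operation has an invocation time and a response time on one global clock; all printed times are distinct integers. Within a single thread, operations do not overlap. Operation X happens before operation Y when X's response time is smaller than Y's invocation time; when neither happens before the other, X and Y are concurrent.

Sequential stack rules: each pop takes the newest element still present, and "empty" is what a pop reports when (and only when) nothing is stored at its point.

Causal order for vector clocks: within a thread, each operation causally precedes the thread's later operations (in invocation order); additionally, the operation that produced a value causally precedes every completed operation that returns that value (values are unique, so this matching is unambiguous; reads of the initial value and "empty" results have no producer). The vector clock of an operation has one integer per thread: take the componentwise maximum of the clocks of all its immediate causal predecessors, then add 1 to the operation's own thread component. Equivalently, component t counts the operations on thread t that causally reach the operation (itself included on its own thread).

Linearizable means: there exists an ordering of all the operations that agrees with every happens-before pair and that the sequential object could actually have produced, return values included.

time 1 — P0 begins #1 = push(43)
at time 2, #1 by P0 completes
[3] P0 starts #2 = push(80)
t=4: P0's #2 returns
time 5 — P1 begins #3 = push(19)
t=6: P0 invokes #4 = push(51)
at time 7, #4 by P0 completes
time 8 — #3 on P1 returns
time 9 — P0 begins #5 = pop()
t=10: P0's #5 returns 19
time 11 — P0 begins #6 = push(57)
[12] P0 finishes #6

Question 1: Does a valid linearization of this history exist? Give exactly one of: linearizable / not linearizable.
linearizable

witness order: #1, #2, #4, #3, #5, #6
step 1: #1 push(43) — stack <43>
step 2: #2 push(80) — stack <43,80>
step 3: #4 push(51) — stack <43,80,51>
step 4: #3 push(19) — stack <43,80,51,19>
step 5: #5 pop() → 19 — stack <43,80,51>
step 6: #6 push(57) — stack <43,80,51,57>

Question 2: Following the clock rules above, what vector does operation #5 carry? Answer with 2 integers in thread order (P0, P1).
(4, 1)

#3 (invocation 5): nothing precedes it; P1's component alone gives (0, 1)
#1 (invocation 1): nothing precedes it; P0's component alone gives (1, 0)
merge at #2 (invoked 3): VC(#1)=(1, 0), own-thread bump on P0 → (2, 0)
merge at #4 (invoked 6): VC(#2)=(2, 0), own-thread bump on P0 → (3, 0)
merge at #5 (invoked 9): VC(#3)=(0, 1), VC(#4)=(3, 0), own-thread bump on P0 → (4, 1)
merge at #6 (invoked 11): VC(#5)=(4, 1), own-thread bump on P0 → (5, 1)
target: VC(#5) = (4, 1)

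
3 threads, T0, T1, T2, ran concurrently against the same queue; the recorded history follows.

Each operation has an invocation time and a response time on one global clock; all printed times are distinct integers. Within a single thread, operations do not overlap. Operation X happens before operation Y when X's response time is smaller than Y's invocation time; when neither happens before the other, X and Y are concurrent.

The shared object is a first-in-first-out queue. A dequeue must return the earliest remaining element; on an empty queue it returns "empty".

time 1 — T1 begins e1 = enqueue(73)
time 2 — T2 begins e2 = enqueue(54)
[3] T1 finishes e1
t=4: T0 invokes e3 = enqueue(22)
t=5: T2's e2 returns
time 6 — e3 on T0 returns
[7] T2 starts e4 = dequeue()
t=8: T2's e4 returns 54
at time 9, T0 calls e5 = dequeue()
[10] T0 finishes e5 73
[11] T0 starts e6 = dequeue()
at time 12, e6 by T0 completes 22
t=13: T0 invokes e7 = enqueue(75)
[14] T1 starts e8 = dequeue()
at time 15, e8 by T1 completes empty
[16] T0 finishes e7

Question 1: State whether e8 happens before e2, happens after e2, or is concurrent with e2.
after

e8 spans [14,15], e2 spans [2,5]
resp(e2)=5 < inv(e8)=14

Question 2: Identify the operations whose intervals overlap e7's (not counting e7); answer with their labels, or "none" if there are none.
e8

e7 spans [13,16]: anything still running between times 13 and 16 counts as concurrent
e1 [1,3]: before
e2 [2,5]: before
e3 [4,6]: before
e4 [7,8]: before
e5 [9,10]: before
e6 [11,12]: before
e8 [14,15]: concurrent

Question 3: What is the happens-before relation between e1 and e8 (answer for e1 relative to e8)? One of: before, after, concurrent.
before

e1 spans [1,3], e8 spans [14,15]
resp(e1)=3 < inv(e8)=14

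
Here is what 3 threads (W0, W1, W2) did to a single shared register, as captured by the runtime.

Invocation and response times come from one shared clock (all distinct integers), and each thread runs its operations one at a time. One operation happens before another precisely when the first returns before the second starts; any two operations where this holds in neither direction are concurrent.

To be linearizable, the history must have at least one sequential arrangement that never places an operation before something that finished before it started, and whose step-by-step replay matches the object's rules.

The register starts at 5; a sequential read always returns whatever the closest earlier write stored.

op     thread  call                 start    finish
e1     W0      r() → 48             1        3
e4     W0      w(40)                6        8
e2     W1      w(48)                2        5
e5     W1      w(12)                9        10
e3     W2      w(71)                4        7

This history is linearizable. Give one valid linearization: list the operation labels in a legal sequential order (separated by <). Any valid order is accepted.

step 1: e2 w(48) — value 48
step 2: e1 r() → 48 — value 48
step 3: e3 w(71) — value 71
step 4: e4 w(40) — value 40
step 5: e5 w(12) — value 12

e2 < e1 < e3 < e4 < e5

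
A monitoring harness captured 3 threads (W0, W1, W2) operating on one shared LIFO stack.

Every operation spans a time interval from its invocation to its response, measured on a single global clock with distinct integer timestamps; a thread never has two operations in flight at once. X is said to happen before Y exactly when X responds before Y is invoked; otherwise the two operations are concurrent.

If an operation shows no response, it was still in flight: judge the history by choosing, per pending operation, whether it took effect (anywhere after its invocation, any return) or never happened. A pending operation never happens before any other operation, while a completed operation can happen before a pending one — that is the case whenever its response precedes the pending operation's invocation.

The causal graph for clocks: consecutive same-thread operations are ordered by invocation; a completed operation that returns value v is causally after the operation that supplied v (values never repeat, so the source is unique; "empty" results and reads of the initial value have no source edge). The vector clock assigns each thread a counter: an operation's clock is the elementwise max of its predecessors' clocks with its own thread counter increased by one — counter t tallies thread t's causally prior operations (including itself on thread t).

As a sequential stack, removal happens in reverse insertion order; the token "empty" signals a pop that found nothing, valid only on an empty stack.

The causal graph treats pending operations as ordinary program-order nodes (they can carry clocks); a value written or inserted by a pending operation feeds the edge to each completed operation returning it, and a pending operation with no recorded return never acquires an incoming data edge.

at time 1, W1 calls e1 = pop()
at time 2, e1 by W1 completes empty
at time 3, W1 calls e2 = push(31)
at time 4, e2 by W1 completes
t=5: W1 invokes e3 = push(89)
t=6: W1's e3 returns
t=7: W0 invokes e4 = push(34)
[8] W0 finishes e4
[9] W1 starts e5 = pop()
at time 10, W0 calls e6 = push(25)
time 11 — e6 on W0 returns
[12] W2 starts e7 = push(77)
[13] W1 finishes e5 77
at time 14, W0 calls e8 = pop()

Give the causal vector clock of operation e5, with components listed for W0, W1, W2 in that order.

(0, 4, 1)

VC(e7, invoked at 12): no causal predecessors; +1 on W2 → (0, 0, 1)
VC(e1, invoked at 1): no causal predecessors; +1 on W1 → (0, 1, 0)
VC(e4, invoked at 7): no causal predecessors; +1 on W0 → (1, 0, 0)
merge at e2 (invoked 3): VC(e1)=(0, 1, 0), own-thread bump on W1 → (0, 2, 0)
merge at e6 (invoked 10): VC(e4)=(1, 0, 0), own-thread bump on W0 → (2, 0, 0)
merge at e3 (invoked 5): VC(e2)=(0, 2, 0), own-thread bump on W1 → (0, 3, 0)
merge at e8 (invoked 14): VC(e6)=(2, 0, 0), own-thread bump on W0 → (3, 0, 0)
merge at e5 (invoked 9): VC(e3)=(0, 3, 0), VC(e7)=(0, 0, 1), own-thread bump on W1 → (0, 4, 1)
target: VC(e5) = (0, 4, 1)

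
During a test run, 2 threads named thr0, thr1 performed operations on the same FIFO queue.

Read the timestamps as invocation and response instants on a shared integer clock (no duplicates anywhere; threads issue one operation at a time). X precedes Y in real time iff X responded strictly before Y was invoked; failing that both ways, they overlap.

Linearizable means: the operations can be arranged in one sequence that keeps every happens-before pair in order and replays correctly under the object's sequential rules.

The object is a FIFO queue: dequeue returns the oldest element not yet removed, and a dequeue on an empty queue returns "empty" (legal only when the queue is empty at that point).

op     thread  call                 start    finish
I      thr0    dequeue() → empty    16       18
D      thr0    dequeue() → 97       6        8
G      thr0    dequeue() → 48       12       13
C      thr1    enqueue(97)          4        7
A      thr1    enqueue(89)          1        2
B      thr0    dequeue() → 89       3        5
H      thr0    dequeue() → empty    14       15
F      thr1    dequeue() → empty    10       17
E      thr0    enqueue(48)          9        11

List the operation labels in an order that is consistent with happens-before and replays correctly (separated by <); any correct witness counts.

step 1: A enqueue(89) — queue <89>
step 2: B dequeue() → 89 — queue <>
step 3: C enqueue(97) — queue <97>
step 4: D dequeue() → 97 — queue <>
step 5: E enqueue(48) — queue <48>
step 6: G dequeue() → 48 — queue <>
step 7: F dequeue() → empty — queue <>
step 8: H dequeue() → empty — queue <>
step 9: I dequeue() → empty — queue <>

A < B < C < D < E < G < F < H < I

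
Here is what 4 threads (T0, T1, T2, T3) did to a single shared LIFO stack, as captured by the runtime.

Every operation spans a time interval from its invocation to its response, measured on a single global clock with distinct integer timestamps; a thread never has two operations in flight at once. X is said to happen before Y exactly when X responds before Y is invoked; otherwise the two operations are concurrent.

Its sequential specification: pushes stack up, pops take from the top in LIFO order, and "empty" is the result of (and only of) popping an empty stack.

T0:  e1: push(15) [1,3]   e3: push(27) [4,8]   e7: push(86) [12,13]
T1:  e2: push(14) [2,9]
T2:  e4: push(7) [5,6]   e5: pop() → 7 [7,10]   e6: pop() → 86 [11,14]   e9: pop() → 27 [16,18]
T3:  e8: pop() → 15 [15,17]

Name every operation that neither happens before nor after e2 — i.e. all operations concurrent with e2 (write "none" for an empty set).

e1, e3, e4, e5

e2 spans [2,9]; an op avoiding the whole window 2..9 is ordered, any other is concurrent
e1 [1,3]: concurrent
e3 [4,8]: concurrent
e4 [5,6]: concurrent
e5 [7,10]: concurrent
e6 [11,14]: after
e7 [12,13]: after
e8 [15,17]: after
e9 [16,18]: after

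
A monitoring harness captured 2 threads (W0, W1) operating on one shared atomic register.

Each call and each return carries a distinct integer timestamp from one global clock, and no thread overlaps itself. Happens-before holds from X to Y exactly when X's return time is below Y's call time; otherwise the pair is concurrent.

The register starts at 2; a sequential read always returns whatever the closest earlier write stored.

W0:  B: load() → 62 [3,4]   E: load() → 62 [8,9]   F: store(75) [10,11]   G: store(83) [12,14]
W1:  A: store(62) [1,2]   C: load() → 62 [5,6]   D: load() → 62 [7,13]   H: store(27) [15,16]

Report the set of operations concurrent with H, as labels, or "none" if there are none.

none

H runs from 15 to 16; window-overlapping ops are concurrent
A [1,2]: before
B [3,4]: before
C [5,6]: before
D [7,13]: before
E [8,9]: before
F [10,11]: before
G [12,14]: before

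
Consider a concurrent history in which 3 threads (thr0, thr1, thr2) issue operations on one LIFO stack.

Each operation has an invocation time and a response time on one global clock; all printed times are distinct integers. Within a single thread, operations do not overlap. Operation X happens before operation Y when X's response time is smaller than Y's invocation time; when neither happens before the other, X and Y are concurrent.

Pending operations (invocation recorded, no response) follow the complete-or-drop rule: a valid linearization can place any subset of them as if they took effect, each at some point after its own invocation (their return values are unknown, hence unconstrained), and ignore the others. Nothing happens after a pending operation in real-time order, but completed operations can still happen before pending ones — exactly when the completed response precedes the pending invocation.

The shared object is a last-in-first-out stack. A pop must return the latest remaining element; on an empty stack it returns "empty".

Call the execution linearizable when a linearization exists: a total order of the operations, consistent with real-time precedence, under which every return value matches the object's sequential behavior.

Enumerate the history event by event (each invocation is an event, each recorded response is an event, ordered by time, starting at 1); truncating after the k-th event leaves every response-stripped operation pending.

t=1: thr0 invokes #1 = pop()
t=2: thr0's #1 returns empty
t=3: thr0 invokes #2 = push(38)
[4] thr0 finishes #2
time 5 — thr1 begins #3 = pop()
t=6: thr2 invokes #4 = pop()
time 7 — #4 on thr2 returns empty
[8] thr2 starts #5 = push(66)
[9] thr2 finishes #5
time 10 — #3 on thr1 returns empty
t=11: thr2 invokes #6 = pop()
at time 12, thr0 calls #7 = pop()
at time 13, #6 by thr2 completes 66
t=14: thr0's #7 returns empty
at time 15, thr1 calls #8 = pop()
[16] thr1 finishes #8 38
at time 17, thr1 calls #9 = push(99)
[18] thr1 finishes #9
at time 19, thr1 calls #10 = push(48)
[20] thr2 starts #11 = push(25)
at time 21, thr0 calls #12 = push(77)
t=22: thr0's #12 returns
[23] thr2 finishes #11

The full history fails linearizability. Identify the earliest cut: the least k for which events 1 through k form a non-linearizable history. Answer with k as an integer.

10

events 1..9 are linearizable, e.g. via #1, #2, #3, #4, #5:
step 1: #1 pop() → empty — stack <>
step 2: #2 push(38) — stack <38>
step 3: #3 pop() (pending, included) — stack <>
step 4: #4 pop() → empty — stack <>
step 5: #5 push(66) — stack <66>
event 10 — #3's response, time 10 — after it, nothing linearizes
sample order #1, #2, #3, #4, #5 stalls at step 3 — #3 pop() → empty has no legal effect
sample order #1, #2, #4, #3, #5 stalls at step 3 — #4 pop() → empty has no legal effect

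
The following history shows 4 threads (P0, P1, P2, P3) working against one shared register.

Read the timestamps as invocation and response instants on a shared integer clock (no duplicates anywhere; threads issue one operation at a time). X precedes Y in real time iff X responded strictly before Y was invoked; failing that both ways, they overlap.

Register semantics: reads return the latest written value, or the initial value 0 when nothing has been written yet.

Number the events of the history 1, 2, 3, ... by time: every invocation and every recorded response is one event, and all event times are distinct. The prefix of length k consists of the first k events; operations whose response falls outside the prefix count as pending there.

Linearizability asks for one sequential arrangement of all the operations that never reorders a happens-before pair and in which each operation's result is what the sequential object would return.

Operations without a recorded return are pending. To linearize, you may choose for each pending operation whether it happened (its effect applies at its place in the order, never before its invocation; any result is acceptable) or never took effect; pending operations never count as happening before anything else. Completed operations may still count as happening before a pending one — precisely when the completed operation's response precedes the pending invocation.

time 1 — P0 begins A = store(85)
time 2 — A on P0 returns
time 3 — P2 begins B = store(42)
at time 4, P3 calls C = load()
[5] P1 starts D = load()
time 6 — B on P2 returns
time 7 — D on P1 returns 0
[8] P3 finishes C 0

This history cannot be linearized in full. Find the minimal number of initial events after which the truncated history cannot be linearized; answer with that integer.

events 1..6 are linearizable, e.g. via A, B:
after step 1 (A store(85)): value 85
after step 2 (B store(42)): value 42
event 7 — D's response, time 7 — after it, nothing linearizes
completion choices over the 1 pending operation (C) were checked; none helps
for example A, B, D (pending dropped) fails at step 3: D load() → 0 is not legal there
for example A, D, B (pending dropped) fails at step 2: D load() → 0 is not legal there

7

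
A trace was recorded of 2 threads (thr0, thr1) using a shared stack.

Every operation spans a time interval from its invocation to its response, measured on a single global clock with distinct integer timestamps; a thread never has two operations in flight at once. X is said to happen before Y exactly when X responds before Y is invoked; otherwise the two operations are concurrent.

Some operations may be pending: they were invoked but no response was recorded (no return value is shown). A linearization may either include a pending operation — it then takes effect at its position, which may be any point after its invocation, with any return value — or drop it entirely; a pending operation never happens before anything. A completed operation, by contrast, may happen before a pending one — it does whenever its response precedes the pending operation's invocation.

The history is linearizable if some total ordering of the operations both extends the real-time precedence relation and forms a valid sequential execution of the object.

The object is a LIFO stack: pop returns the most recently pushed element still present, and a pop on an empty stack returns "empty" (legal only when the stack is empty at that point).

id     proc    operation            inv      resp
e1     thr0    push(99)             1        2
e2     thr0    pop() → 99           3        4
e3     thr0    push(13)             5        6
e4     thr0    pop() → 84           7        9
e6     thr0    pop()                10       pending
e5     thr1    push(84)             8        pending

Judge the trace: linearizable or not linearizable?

one valid linearization: e1, e2, e3, e5, e4
1. e1 push(99), leaving stack <99>
2. e2 pop() → 99, leaving stack <>
3. e3 push(13), leaving stack <13>
4. e5 push(84) (pending, included), leaving stack <13,84>
5. e4 pop() → 84, leaving stack <13>

linearizable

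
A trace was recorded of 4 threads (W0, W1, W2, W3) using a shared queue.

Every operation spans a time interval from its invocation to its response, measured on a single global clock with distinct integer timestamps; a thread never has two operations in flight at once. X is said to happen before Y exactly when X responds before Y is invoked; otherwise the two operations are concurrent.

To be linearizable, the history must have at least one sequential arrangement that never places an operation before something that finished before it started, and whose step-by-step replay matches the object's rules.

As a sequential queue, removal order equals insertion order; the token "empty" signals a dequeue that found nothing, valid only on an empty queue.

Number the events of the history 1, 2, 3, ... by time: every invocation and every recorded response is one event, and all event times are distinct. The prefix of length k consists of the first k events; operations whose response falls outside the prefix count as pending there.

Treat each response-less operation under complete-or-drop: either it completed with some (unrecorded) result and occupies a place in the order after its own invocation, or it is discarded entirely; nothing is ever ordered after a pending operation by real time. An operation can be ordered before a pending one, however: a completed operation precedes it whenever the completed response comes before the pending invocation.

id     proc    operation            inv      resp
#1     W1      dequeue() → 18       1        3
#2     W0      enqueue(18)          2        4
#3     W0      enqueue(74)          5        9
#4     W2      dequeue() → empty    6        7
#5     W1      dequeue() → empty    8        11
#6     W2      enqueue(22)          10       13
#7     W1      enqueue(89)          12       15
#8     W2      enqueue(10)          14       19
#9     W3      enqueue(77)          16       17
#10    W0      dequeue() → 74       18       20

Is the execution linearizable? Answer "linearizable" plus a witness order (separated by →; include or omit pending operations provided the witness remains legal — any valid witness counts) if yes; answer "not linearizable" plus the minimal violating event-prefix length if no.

linearizable — witness: #2 → #1 → #4 → #5 → #3 → #6 → #7 → #8 → #9 → #10

1. #2 enqueue(18), leaving queue <18>
2. #1 dequeue() → 18, leaving queue <>
3. #4 dequeue() → empty, leaving queue <>
4. #5 dequeue() → empty, leaving queue <>
5. #3 enqueue(74), leaving queue <74>
6. #6 enqueue(22), leaving queue <74,22>
7. #7 enqueue(89), leaving queue <74,22,89>
8. #8 enqueue(10), leaving queue <74,22,89,10>
9. #9 enqueue(77), leaving queue <74,22,89,10,77>
10. #10 dequeue() → 74, leaving queue <22,89,10,77>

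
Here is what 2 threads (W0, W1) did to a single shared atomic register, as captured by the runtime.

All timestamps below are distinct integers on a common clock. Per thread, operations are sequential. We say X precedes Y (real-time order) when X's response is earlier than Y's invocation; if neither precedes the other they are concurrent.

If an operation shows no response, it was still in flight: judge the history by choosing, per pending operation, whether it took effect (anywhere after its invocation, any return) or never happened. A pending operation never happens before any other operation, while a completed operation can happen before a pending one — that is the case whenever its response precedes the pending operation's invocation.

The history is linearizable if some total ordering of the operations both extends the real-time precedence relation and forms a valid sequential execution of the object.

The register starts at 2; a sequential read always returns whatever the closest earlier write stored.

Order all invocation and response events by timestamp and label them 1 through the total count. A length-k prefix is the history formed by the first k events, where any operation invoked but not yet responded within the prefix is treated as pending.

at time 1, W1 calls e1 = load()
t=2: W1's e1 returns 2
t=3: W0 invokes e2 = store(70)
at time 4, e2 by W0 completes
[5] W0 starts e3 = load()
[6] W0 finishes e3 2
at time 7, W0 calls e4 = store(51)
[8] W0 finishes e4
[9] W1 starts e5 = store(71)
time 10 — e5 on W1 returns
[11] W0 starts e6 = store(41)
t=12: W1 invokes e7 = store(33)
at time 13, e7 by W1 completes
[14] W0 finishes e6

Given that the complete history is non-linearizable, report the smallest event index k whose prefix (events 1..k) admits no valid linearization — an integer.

a valid linearization of events 1..5 exists, for instance e1, e2:
1. e1 load() → 2, leaving value 2
2. e2 store(70), leaving value 70
adding event 6 (e3 responds at 6) leaves no legal real-time order
one such order, e1, e2, e3, breaks at step 3 where e3 load() → 2 is illegal

6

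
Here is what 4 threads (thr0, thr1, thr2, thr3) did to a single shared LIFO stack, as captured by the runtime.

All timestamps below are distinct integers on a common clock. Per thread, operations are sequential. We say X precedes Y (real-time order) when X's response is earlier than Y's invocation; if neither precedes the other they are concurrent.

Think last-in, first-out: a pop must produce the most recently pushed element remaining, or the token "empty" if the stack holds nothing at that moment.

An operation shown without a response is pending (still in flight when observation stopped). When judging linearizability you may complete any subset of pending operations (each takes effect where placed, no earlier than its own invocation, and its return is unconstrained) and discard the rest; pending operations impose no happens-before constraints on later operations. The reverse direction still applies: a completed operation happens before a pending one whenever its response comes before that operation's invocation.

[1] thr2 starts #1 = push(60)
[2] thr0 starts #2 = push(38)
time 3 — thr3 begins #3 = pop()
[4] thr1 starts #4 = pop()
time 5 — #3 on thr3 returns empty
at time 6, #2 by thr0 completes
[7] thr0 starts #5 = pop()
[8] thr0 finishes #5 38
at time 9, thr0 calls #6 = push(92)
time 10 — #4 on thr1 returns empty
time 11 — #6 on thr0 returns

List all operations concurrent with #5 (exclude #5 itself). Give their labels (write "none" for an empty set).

#1, #4

#5 spans [7,8]: anything still running between times 7 and 8 counts as concurrent
#1 [1,…): concurrent
#2 [2,6]: before
#3 [3,5]: before
#4 [4,10]: concurrent
#6 [9,11]: after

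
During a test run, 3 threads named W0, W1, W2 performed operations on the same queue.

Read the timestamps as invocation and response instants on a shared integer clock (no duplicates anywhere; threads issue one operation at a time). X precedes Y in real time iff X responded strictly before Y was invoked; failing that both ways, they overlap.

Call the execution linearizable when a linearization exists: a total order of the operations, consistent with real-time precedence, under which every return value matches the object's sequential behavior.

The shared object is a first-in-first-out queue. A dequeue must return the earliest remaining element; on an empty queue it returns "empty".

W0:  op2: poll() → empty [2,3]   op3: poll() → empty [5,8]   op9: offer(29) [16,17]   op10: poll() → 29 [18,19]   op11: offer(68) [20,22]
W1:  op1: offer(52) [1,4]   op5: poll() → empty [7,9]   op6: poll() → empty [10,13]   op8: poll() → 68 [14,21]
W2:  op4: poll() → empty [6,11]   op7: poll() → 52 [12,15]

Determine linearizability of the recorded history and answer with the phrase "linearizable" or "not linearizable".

not linearizable

prefix check: 1..10 passes, 1..11 fails once op4's time-11 response joins
real-time-consistent orders of the 5 completed operations: 12 — all fail the queue replay
no completion choice of the 1 pending operation (op6) rescues it — every subset was tried
for example op1, op2, op3, op4, op5 (pending dropped) fails at step 2: op2 poll() → empty is not legal there
for example op1, op2, op3, op5, op4 (pending dropped) fails at step 2: op2 poll() → empty is not legal there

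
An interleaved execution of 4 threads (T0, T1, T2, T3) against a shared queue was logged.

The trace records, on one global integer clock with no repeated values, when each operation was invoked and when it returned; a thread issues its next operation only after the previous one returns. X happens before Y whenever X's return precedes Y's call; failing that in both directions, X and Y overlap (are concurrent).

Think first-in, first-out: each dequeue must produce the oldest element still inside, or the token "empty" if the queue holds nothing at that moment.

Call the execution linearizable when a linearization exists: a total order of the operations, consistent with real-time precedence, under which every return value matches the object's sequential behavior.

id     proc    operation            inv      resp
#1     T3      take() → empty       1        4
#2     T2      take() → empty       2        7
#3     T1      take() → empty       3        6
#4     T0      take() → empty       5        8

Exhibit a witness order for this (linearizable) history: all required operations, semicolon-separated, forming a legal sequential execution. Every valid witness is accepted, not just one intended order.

1. #1 take() → empty, leaving queue <>
2. #2 take() → empty, leaving queue <>
3. #3 take() → empty, leaving queue <>
4. #4 take() → empty, leaving queue <>

#1; #2; #3; #4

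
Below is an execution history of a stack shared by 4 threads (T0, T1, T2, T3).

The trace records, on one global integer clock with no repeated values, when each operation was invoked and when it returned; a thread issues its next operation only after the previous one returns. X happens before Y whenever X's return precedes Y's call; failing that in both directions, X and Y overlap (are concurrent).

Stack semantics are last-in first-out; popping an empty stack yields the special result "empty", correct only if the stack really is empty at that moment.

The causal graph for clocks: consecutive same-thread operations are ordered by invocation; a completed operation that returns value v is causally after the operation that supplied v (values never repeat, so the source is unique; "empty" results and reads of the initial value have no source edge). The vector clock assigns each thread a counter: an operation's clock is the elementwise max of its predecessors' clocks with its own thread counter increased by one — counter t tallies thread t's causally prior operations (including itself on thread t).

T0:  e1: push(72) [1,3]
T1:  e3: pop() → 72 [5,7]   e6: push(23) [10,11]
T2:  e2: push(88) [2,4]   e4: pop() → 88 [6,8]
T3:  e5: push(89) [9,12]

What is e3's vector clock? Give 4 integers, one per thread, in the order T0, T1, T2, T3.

(1, 1, 0, 0)

invoked at 9, e5 has no predecessors; its own T3 bump gives (0, 0, 0, 1)
invoked at 2, e2 has no predecessors; its own T2 bump gives (0, 0, 1, 0)
invoked at 1, e1 has no predecessors; its own T0 bump gives (1, 0, 0, 0)
e4, invoked 6, takes VC(e2)=(0, 0, 1, 0) under max, adds 1 for T2 → (0, 0, 2, 0)
e3, invoked 5, takes VC(e1)=(1, 0, 0, 0) under max, adds 1 for T1 → (1, 1, 0, 0)
e6, invoked 10, takes VC(e3)=(1, 1, 0, 0) under max, adds 1 for T1 → (1, 2, 0, 0)
target: VC(e3) = (1, 1, 0, 0)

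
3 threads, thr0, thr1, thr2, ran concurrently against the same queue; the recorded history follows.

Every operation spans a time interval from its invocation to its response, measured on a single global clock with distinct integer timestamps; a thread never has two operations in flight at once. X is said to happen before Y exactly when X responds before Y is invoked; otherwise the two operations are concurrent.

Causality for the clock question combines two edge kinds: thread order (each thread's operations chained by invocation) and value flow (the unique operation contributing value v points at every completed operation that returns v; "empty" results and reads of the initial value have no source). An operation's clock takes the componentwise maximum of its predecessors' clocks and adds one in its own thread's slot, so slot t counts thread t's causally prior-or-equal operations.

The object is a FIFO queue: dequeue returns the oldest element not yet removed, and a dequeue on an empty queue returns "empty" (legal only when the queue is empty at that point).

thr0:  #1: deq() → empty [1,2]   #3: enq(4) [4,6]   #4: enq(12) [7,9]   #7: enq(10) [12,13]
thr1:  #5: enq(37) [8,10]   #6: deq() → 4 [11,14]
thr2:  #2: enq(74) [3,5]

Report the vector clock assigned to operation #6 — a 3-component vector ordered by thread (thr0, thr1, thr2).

root op #2, invoked 3: fresh clock plus thr2's own tick → (0, 0, 1)
root op #5, invoked 8: fresh clock plus thr1's own tick → (0, 1, 0)
root op #1, invoked 1: fresh clock plus thr0's own tick → (1, 0, 0)
VC(#3, invoked at 4): max of VC(#1)=(1, 0, 0), then +1 on thread thr0 → (2, 0, 0)
VC(#4, invoked at 7): max of VC(#3)=(2, 0, 0), then +1 on thread thr0 → (3, 0, 0)
VC(#6, invoked at 11): max of VC(#3)=(2, 0, 0), VC(#5)=(0, 1, 0), then +1 on thread thr1 → (2, 2, 0)
VC(#7, invoked at 12): max of VC(#4)=(3, 0, 0), then +1 on thread thr0 → (4, 0, 0)
target: VC(#6) = (2, 2, 0)

(2, 2, 0)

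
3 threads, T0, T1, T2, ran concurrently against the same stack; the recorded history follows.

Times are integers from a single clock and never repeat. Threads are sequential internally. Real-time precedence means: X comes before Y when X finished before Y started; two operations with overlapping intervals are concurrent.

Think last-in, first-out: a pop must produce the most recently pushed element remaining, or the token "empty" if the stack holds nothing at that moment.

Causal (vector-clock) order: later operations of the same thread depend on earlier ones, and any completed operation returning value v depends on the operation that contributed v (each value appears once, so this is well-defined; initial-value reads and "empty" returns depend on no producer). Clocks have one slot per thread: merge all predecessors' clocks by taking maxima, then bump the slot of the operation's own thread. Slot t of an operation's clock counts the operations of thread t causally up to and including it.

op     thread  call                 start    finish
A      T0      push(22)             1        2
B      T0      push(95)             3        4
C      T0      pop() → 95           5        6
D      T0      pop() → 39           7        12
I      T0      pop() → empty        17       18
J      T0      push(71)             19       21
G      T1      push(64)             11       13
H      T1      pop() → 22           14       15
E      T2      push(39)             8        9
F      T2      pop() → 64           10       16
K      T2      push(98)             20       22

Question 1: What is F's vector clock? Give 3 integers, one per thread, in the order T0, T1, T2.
invoked at 8, E has no predecessors; its own T2 bump gives (0, 0, 1)
invoked at 11, G has no predecessors; its own T1 bump gives (0, 1, 0)
invoked at 1, A has no predecessors; its own T0 bump gives (1, 0, 0)
B, invoked 3, takes VC(A)=(1, 0, 0) under max, adds 1 for T0 → (2, 0, 0)
F, invoked 10, takes VC(E)=(0, 0, 1), VC(G)=(0, 1, 0) under max, adds 1 for T2 → (0, 1, 2)
H, invoked 14, takes VC(A)=(1, 0, 0), VC(G)=(0, 1, 0) under max, adds 1 for T1 → (1, 2, 0)
C, invoked 5, takes VC(B)=(2, 0, 0) under max, adds 1 for T0 → (3, 0, 0)
K, invoked 20, takes VC(F)=(0, 1, 2) under max, adds 1 for T2 → (0, 1, 3)
D, invoked 7, takes VC(C)=(3, 0, 0), VC(E)=(0, 0, 1) under max, adds 1 for T0 → (4, 0, 1)
I, invoked 17, takes VC(D)=(4, 0, 1) under max, adds 1 for T0 → (5, 0, 1)
J, invoked 19, takes VC(I)=(5, 0, 1) under max, adds 1 for T0 → (6, 0, 1)
target: VC(F) = (0, 1, 2)

(0, 1, 2)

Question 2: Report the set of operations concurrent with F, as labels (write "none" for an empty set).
overlap test against F [10,16]: concurrent iff the interval meets 10..16
A [1,2]: before
B [3,4]: before
C [5,6]: before
D [7,12]: concurrent
E [8,9]: before
G [11,13]: concurrent
H [14,15]: concurrent
I [17,18]: after
J [19,21]: after
K [20,22]: after

D, G, H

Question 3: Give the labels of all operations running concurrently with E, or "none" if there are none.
E spans [8,9]: anything still running between times 8 and 9 counts as concurrent
A [1,2]: before
B [3,4]: before
C [5,6]: before
D [7,12]: concurrent
F [10,16]: after
G [11,13]: after
H [14,15]: after
I [17,18]: after
J [19,21]: after
K [20,22]: after

D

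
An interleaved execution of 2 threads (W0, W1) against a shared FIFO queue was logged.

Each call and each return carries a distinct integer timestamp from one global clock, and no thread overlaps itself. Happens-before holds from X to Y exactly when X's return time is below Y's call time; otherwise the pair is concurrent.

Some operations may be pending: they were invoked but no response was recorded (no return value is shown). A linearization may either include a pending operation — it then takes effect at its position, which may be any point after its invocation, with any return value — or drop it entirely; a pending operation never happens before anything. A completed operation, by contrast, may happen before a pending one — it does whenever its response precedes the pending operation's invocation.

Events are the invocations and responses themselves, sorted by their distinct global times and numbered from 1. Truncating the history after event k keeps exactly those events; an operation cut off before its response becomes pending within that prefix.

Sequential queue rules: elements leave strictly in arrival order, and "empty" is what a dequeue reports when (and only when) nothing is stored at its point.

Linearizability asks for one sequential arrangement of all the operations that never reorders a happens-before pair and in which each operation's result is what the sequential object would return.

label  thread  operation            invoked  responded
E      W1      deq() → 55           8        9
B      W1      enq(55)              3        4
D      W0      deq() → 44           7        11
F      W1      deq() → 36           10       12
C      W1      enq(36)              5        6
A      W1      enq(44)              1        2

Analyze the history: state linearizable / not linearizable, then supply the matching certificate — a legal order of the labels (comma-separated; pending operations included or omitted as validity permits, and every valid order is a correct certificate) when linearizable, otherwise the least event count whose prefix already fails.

after step 1 (A enq(44)): queue <44>
after step 2 (B enq(55)): queue <44,55>
after step 3 (C enq(36)): queue <44,55,36>
after step 4 (D deq() → 44): queue <55,36>
after step 5 (E deq() → 55): queue <36>
after step 6 (F deq() → 36): queue <>

linearizable — witness: A, B, C, D, E, F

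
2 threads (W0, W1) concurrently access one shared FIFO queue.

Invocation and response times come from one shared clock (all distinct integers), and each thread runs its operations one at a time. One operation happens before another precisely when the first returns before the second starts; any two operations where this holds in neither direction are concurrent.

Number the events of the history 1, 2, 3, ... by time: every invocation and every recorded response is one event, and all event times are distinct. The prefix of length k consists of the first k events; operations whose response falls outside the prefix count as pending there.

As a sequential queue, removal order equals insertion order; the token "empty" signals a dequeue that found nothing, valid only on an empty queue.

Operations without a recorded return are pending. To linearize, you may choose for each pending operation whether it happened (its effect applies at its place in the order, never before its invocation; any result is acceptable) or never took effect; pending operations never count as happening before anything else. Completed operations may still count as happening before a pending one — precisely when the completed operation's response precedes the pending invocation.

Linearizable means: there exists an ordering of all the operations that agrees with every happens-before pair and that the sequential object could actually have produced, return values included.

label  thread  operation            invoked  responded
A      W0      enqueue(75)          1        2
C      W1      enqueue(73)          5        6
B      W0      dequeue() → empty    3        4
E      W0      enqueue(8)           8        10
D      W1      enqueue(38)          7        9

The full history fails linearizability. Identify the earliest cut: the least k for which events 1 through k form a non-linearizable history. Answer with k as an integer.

events 1..3 are linearizable, e.g. via A:
after step 1 (A enqueue(75)): queue <75>
adding event 4 (B responds at 4) leaves no legal real-time order
take A, B: step 2 already fails, because B dequeue() → empty cannot occur there

4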